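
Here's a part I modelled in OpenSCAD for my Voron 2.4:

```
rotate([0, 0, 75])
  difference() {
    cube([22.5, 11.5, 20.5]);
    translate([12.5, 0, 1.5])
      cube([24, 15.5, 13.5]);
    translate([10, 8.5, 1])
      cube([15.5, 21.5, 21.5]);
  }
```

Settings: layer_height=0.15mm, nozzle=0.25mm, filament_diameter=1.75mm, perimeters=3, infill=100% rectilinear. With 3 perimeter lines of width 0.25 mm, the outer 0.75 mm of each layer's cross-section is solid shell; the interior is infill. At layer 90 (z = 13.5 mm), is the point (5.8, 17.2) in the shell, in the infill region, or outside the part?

At z = 13.5 mm: the cube is present — its section is the full 22.5×11.5 rectangle; the cube at (12.5, 0) is present — its section is the full 24×15.5 rectangle; the cube at (10, 8.5) is present — its section is the full 15.5×21.5 rectangle; Subtracting the remaining from the first: starting from the 22.5×11.5 cube, the 24×15.5 cube at (12.5, 0) partially overlaps it — only the 115.00 mm² overlap (of its 372.00 mm²) is removed, clipping the outline; the 15.5×21.5 cube at (10, 8.5) partially overlaps it — only the 7.50 mm² overlap (of its 333.25 mm²) is removed, clipping the outline — 1 connected region; (whole slice rotated 75° about Z — lengths, areas and connectivity unchanged). Overall, the cross-section is a single solid region. Undo the 75° rotation: the query point maps to (18.115, -1.151) in the un-rotated model frame. The nearest boundary edge runs (12.50, 8.50)→(12.50, 0.00); distance from the point to it = 5.73 mm. The point is not inside any of the regions above, so it lies outside the cross-section (5.73 mm from the nearest boundary).

outside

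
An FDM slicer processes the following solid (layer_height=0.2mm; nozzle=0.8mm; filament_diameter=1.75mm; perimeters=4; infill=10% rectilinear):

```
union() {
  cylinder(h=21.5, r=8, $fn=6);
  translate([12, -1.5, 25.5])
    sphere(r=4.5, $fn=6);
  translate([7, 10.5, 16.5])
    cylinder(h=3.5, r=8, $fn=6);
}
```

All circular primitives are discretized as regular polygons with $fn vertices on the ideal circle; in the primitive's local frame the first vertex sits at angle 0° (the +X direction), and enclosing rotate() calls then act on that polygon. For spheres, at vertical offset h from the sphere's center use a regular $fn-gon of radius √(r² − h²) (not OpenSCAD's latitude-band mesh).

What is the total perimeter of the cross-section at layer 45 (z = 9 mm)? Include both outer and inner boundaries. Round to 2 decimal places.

48.00 mm

At z = 9 mm: the r=8 cylinder contributes a regular 6-gon of circumradius 8 (perimeter = 2·6·8.000·sin(180°/6) = 48.00 mm); the sphere at (12, -1.5) is not intersected at this z (|z−center|=16.500 > r=4.5); the cylinder at (7, 10.5) is not intersected at this z (z outside [16.5, 20]); Merging all regions: only the r=8 cylinder is present, so the union is just that shape — boundary = 48.00 mm. Overall, the cross-section is a single solid region. Total boundary length (outer) = 48.00 mm.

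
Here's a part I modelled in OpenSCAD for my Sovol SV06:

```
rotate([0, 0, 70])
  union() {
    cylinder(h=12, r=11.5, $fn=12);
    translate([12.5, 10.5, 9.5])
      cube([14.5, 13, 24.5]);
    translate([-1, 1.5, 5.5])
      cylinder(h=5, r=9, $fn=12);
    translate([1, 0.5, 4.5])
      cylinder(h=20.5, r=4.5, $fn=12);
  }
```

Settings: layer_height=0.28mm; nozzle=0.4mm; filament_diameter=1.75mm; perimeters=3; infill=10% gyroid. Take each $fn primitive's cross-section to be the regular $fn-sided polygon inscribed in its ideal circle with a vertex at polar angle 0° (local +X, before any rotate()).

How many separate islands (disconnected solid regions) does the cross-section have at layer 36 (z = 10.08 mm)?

At z = 10.08 mm: the r=11.5 cylinder contributes a regular 12-gon of circumradius 11.5; the 14.5×13 cube at (12.5, 10.5) contributes its full rectangle; the r=9 cylinder at (-1, 1.5) contributes a regular 12-gon of circumradius 9; the cylinder at (1, 0.5): section is a regular 12-gon, circumradius r=4.5; Combining (union): the regions partially overlap (shared area 303.75 mm²), so overlapping operands fuse into one piece — 2 connected regions; (rotated 70° about Z; rotation is an isometry so areas/perimeters/island counts are preserved). Overall, the cross-section has 2 separate islands. Island count = 2.

2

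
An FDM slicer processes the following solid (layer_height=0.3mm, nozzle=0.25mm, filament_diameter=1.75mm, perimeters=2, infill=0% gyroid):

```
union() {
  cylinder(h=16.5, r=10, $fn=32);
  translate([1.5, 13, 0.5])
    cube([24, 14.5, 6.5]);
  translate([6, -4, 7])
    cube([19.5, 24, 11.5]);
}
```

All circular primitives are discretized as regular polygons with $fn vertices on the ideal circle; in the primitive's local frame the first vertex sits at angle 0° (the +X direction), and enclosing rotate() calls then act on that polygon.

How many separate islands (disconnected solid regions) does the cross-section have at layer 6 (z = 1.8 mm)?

2

At z = 1.8 mm: the cylinder: section is a regular 32-gon, circumradius r=10; the cube at (1.5, 13) is present — its section is the full 24×14.5 rectangle; the cube at (6, -4) is not intersected at this z (z outside [7, 18.5]); Combining (union): the 2 present regions are separate (no shared area or edge), so areas and boundary lengths simply add and each stays a separate island — 2 connected regions. Overall, the cross-section has 2 separate islands. Island count = 2.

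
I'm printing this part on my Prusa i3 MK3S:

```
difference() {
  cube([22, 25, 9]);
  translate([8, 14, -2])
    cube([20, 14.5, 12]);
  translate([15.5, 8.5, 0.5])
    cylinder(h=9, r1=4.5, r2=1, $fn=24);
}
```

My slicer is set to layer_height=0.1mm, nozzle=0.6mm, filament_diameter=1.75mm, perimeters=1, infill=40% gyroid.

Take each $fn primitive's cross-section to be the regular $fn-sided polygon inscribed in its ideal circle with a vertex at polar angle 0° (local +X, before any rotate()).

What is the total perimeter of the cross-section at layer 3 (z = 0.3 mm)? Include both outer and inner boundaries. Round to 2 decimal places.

At z = 0.3 mm: the cube is present — its section is the full 22×25 rectangle (perimeter 94.00 mm); the cube at (8, 14) is present — its section is the full 20×14.5 rectangle (perimeter 69.00 mm); the cone at (15.5, 8.5) does not reach this height (z outside [0.5, 9.5]); Taking the first minus the rest: starting from the 22×25 cube, the 20×14.5 cube at (8, 14) partially overlaps it — only the 154.00 mm² overlap (of its 290.00 mm²) is removed, clipping the outline — boundary = 94.00 mm. Overall, the cross-section is a single solid region. Total boundary length (outer) = 94.00 mm.

94.00 mm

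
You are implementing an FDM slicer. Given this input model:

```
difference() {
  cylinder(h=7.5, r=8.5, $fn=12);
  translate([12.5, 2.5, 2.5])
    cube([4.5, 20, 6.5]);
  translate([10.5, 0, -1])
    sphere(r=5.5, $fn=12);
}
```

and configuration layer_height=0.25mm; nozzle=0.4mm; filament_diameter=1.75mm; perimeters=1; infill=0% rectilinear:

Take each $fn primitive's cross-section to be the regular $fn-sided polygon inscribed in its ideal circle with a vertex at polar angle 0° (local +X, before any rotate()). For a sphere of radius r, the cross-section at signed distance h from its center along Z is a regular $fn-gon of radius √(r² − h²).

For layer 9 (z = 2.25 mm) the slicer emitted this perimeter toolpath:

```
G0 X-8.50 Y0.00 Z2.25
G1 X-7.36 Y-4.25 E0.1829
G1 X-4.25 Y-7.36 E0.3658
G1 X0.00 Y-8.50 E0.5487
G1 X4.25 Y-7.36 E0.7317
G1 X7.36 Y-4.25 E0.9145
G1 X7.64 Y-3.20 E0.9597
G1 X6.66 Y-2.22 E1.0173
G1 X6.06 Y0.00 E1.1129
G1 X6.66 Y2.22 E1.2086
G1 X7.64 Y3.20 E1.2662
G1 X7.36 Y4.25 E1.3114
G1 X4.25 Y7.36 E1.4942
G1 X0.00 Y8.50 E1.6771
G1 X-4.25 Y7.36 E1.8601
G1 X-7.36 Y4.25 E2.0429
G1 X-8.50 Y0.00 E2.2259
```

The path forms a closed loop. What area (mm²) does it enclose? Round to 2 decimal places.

Apply the shoelace formula to the sequence of (X, Y) vertices; enclosed area = 207.31 mm².

207.31 mm²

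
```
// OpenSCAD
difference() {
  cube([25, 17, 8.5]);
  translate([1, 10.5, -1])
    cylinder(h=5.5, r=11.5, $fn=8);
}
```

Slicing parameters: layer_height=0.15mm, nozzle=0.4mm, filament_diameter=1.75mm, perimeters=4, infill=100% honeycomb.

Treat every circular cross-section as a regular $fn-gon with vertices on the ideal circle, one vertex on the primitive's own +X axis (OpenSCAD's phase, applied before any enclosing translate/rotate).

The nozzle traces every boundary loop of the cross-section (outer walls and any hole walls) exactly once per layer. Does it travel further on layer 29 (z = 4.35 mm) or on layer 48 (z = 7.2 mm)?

Layer 29 (z = 4.35): the cube is present — its section is the full 25×17 rectangle (perimeter 84.00 mm); the r=11.5 cylinder at (1, 10.5) contributes a regular 8-gon of circumradius 11.5 (perimeter = 2·8·11.500·sin(180°/8) = 70.41 mm); After the difference (first − rest): starting from the 25×17 cube, the r=11.5 cylinder at (1, 10.5) partially overlaps it — only the 175.31 mm² overlap (of its 374.06 mm²) is removed, clipping the outline — boundary = 75.80 mm. So its perimeter = 75.80 mm. Layer 48 (z = 7.2): the cube (footprint 25×17) is included at this height (perimeter 84.00 mm); the cylinder at (1, 10.5) is absent (z outside [-1, 4.5]); Taking the first minus the rest: none of the subtracted shapes is present at this height, so the 25×17 cube is unchanged — boundary = 84.00 mm. So its perimeter = 84.00 mm. Layer 48 is larger (84.00 vs 75.80 mm).

layer 48 (z = 7.2 mm)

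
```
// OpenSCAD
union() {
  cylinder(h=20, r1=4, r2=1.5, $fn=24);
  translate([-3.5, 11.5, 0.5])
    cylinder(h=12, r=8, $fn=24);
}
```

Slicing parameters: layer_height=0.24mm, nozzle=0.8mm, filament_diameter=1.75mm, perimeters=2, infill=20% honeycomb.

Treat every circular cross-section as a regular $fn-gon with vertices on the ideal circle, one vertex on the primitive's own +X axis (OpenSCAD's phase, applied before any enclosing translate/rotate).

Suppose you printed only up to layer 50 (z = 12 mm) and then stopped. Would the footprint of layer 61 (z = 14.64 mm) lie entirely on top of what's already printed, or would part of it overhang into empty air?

entirely on top

Compare the two slices. At z = 12: the cone (r1=4→r2=1.5) has section circumradius 2.500 here — a regular 24-gon (area = (24/2)·2.500²·sin(360°/24) = 19.41 mm²); the r=8 cylinder at (-3.5, 11.5) contributes a regular 24-gon of circumradius 8 (area = (24/2)·8.000²·sin(360°/24) = 198.77 mm²); Merging all regions: the 2 present regions are separate (no shared area or edge), so areas and boundary lengths simply add and each stays a separate island — area = 218.18 mm². At z = 14.64: the cone (r1=4→r2=1.5) has section circumradius 2.170 here — a regular 24-gon (area = (24/2)·2.170²·sin(360°/24) = 14.63 mm²); the cylinder at (-3.5, 11.5) is not intersected at this z (z outside [0.5, 12.5]); Merging all regions: only the cone is present, so the union is just that shape — area = 14.63 mm². Checking containment: the cross-section at z = 14.64 is a subset of the cross-section at z = 12.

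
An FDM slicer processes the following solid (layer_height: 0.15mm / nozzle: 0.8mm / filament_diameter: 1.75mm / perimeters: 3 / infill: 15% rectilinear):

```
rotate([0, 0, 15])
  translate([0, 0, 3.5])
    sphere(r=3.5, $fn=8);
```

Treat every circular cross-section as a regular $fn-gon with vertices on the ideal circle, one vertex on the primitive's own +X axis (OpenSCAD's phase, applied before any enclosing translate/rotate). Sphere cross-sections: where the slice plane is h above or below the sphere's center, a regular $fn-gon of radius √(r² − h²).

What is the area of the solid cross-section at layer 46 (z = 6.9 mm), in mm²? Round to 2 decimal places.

1.95 mm²

At z = 6.9 mm: the sphere: section is a regular 8-gon, circumradius = √(r²−h²) = √(3.5²−3.4²) = 0.831 (area = (8/2)·0.831²·sin(360°/8) = 1.95 mm²); (whole slice rotated 15° about Z — lengths, areas and connectivity unchanged). Overall, the cross-section is a single solid region. Net area = 1.95 mm².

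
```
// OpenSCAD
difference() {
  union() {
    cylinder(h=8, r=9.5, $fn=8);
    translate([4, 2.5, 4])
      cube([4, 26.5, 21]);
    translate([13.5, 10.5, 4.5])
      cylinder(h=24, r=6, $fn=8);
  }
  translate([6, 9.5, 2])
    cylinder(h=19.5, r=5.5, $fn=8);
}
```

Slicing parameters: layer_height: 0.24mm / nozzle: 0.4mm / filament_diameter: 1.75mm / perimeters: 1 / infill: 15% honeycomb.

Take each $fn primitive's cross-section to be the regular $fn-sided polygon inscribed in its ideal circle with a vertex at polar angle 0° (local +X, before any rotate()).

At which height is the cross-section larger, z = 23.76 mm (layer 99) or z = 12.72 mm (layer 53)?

Layer 99 (z = 23.76): the cylinder is absent (z outside [0, 8]); the cube at (4, 2.5) is present — its section is the full 4×26.5 rectangle (area 106.00 mm²); the r=6 cylinder at (13.5, 10.5) contributes a regular 8-gon of circumradius 6 (area = (8/2)·6.000²·sin(360°/8) = 101.82 mm²); Merging all regions: the regions partially overlap — summed areas 207.82 mm² minus the doubly-counted overlap 0.60 mm² gives 207.22 mm² — area = 207.22 mm²; the cylinder at (6, 9.5) is absent (z outside [2, 21.5]); Subtracting the remaining from the first: none of the subtracted shapes is present at this height, so that combined region is unchanged — area = 207.22 mm². So its area = 207.22 mm². Layer 53 (z = 12.72): the cylinder is absent (z outside [0, 8]); the cube at (4, 2.5) (footprint 4×26.5) is included at this height (area 106.00 mm²); the cylinder at (13.5, 10.5): section is a regular 8-gon, circumradius r=6 (area = (8/2)·6.000²·sin(360°/8) = 101.82 mm²); Merging all regions: the regions partially overlap — summed areas 207.82 mm² minus the doubly-counted overlap 0.60 mm² gives 207.22 mm² — area = 207.22 mm²; the r=5.5 cylinder at (6, 9.5) contributes a regular 8-gon of circumradius 5.5 (area = (8/2)·5.500²·sin(360°/8) = 85.56 mm²); After the difference (first − rest): starting from that combined region (207.22 mm²), the r=5.5 cylinder at (6, 9.5) partially overlaps it — only the 58.24 mm² overlap (of its 85.56 mm²) is removed, clipping the outline — area = 148.98 mm². So its area = 148.98 mm². Layer 99 is larger (207.22 vs 148.98 mm²).

layer 99 (z = 23.76 mm)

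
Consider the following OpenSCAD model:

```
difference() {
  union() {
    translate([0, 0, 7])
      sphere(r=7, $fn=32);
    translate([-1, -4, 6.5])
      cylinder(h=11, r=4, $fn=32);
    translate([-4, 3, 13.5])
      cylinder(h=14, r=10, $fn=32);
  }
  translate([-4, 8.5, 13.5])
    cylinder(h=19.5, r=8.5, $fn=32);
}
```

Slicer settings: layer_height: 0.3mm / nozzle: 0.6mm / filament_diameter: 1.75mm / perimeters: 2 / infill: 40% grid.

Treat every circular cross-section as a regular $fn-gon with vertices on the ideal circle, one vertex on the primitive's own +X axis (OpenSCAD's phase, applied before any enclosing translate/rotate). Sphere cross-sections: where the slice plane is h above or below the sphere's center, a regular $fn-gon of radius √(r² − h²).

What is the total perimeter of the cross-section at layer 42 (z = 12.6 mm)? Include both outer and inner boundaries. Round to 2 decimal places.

34.39 mm

At z = 12.6 mm: the sphere: section is a regular 32-gon, circumradius = √(r²−h²) = √(7²−5.6²) = 4.200 (perimeter = 2·32·4.200·sin(180°/32) = 26.35 mm); the r=4 cylinder at (-1, -4) gives a regular 32-gon of circumradius 4 (constant along its height) (perimeter = 2·32·4.000·sin(180°/32) = 25.09 mm); the cylinder at (-4, 3) is not intersected at this z (z outside [13.5, 27.5]); Combining (union): the regions partially overlap (shared area 20.25 mm²), so the edge portions inside another operand are dropped and the merged outline is re-measured after clipping — boundary = 34.39 mm; the cylinder at (-4, 8.5) does not reach this height (z outside [13.5, 33]); Subtracting the remaining from the first: none of the subtracted shapes is present at this height, so that combined region is unchanged — boundary = 34.39 mm. Overall, the cross-section is a single solid region. Total boundary length (outer) = 34.39 mm.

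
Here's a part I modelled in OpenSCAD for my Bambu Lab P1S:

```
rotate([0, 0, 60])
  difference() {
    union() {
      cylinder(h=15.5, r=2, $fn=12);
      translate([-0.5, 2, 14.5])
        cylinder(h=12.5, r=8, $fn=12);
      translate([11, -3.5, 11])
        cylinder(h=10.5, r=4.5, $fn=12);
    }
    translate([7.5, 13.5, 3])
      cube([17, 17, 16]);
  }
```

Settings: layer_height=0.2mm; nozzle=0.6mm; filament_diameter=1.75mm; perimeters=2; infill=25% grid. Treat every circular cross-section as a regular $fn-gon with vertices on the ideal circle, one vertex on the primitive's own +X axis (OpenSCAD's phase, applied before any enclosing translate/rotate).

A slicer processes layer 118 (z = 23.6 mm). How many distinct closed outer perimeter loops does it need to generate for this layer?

At z = 23.6 mm: the cylinder is absent (z outside [0, 15.5]); the r=8 cylinder at (-0.5, 2) contributes a regular 12-gon of circumradius 8; the cylinder at (11, -3.5) is not intersected at this z (z outside [11, 21.5]); Taking the union: only the r=8 cylinder at (-0.5, 2) is present, so the union is just that shape — 1 connected region; the cube at (7.5, 13.5) does not reach this height (z outside [3, 19]); Taking the first minus the rest: none of the subtracted shapes is present at this height, so the result so far is unchanged — 1 connected region; (whole slice rotated 60° about Z — lengths, areas and connectivity unchanged). The result has 1 disconnected region.

1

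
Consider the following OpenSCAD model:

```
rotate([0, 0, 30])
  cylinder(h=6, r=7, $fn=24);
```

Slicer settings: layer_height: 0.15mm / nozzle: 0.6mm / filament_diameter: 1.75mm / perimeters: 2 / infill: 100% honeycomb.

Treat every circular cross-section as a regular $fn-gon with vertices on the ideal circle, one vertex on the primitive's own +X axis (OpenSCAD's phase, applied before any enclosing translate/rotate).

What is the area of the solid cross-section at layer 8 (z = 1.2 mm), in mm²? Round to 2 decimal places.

152.19 mm²

At z = 1.2 mm: the r=7 cylinder contributes a regular 24-gon of circumradius 7 (area = (24/2)·7.000²·sin(360°/24) = 152.19 mm²); (rotated 30° about Z; rotation is an isometry so areas/perimeters/island counts are preserved). Overall, the cross-section is a single solid region. Net area = 152.19 mm².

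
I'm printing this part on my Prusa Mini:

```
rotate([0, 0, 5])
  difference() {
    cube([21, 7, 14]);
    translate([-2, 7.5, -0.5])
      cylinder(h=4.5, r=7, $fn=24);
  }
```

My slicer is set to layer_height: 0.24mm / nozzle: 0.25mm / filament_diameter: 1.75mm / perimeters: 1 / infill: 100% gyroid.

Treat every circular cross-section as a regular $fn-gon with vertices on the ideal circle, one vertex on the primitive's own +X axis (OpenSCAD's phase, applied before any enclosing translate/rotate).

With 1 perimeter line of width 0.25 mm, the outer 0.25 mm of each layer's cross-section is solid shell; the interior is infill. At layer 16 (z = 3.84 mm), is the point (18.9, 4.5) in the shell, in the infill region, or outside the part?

infill

At z = 3.84 mm: the 21×7 cube contributes its full rectangle; the cylinder at (-2, 7.5): section is a regular 24-gon, circumradius r=7; Taking the first minus the rest: starting from the 21×7 cube, the r=7 cylinder at (-2, 7.5) partially overlaps it — only the 21.83 mm² overlap (of its 152.19 mm²) is removed, clipping the outline — 1 connected region; (rotated 5° about Z; rotation is an isometry so areas/perimeters/island counts are preserved). Overall, the cross-section is a single solid region. Undo the 5° rotation: the query point maps to (19.220, 2.836) in the un-rotated model frame. The nearest boundary edge runs (21.00, 7.00)→(21.00, 0.00); distance from the point to it = 1.78 mm. The point is inside the cross-section and 1.78 mm from the nearest boundary — more than the 0.25 mm shell width (1 × 0.25), so it's in the infill interior.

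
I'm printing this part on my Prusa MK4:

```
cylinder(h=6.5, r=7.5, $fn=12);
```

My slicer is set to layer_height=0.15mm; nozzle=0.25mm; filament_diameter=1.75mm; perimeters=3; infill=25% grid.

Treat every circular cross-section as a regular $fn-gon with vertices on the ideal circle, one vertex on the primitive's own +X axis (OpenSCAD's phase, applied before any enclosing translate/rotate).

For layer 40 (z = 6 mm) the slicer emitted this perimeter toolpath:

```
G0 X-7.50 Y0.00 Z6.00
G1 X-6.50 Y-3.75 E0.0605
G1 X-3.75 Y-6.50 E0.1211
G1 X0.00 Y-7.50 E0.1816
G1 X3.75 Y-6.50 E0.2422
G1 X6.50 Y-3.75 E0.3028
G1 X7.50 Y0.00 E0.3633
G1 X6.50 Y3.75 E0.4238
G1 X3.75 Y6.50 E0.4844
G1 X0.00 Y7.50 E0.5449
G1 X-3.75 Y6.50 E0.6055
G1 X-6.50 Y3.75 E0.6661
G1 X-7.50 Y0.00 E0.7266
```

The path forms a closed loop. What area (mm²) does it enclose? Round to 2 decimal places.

168.88 mm²

Apply the shoelace formula to the sequence of (X, Y) vertices; enclosed area = 168.88 mm².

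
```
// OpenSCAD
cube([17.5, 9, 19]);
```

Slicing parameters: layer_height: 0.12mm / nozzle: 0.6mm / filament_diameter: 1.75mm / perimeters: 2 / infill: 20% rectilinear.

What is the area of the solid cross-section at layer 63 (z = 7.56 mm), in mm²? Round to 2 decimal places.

157.50 mm²

At z = 7.56 mm: the cube is present — its section is the full 17.5×9 rectangle (area 157.50 mm²). Overall, the cross-section is a single solid region. Net area = 157.50 mm².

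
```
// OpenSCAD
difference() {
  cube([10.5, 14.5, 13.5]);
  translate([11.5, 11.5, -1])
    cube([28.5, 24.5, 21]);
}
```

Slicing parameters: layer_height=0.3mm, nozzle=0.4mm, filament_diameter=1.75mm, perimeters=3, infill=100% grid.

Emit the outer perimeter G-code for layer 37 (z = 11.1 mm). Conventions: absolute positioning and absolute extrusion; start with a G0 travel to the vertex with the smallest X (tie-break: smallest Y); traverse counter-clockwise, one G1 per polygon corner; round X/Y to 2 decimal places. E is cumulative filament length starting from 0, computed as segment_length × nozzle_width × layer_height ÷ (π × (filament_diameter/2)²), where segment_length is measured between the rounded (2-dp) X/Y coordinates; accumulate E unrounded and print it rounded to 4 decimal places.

At z = 11.1 mm: the 10.5×14.5 cube contributes its full rectangle; the cube at (11.5, 11.5) (footprint 28.5×24.5) is included at this height; Taking the first minus the rest: starting from the 10.5×14.5 cube, the 28.5×24.5 cube at (11.5, 11.5) misses the remaining region (no effect) — 1 connected region. The outline is a single polygon with 4 vertices. Extrusion per mm of travel: 0.4 × 0.3 / (π × 0.875²) = 0.049890. Accumulating E over each segment gives final E = 2.4945.

G0 X0.00 Y0.00 Z11.10
G1 X10.50 Y0.00 E0.5238
G1 X10.50 Y14.50 E1.2473
G1 X0.00 Y14.50 E1.7711
G1 X0.00 Y0.00 E2.4945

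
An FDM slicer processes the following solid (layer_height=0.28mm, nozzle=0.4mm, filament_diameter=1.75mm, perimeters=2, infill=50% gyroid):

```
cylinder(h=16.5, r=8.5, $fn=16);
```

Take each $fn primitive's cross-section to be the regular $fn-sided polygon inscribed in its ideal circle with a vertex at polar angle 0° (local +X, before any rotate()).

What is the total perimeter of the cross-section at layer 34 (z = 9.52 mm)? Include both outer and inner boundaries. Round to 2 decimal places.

At z = 9.52 mm: the r=8.5 cylinder contributes a regular 16-gon of circumradius 8.5 (perimeter = 2·16·8.500·sin(180°/16) = 53.06 mm). Overall, the cross-section is a single solid region. Total boundary length (outer) = 53.06 mm.

53.06 mm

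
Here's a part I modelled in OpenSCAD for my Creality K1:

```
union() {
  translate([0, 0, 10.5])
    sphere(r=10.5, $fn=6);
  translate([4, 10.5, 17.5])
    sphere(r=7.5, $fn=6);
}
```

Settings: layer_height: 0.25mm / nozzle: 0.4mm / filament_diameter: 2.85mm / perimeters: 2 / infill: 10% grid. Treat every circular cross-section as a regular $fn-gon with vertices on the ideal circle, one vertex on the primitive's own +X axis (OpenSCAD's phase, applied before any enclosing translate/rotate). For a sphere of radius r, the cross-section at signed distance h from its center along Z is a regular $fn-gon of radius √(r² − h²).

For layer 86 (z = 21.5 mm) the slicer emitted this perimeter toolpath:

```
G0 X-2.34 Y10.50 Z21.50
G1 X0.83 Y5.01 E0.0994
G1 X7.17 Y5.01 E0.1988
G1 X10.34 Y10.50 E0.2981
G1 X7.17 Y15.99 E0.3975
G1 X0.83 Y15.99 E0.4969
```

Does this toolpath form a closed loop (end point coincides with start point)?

Start point (G0): (-2.34, 10.50). End point (last G1): the path does not return to the start — open.

no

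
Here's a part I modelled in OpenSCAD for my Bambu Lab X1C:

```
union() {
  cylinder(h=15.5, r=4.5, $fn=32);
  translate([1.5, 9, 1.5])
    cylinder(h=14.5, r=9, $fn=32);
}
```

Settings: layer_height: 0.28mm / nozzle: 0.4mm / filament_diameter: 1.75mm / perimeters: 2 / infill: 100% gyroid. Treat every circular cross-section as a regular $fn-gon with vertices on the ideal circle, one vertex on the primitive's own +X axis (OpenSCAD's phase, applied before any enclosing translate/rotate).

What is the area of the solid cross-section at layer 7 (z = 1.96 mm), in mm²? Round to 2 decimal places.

At z = 1.96 mm: the r=4.5 cylinder contributes a regular 32-gon of circumradius 4.5 (area = (32/2)·4.500²·sin(360°/32) = 63.21 mm²); the cylinder at (1.5, 9): section is a regular 32-gon, circumradius r=9 (area = (32/2)·9.000²·sin(360°/32) = 252.84 mm²); Merging all regions: the regions partially overlap — summed areas 316.05 mm² minus the doubly-counted overlap 26.90 mm² gives 289.14 mm² — area = 289.14 mm². Overall, the cross-section is a single solid region. Net area = 289.14 mm².

289.14 mm²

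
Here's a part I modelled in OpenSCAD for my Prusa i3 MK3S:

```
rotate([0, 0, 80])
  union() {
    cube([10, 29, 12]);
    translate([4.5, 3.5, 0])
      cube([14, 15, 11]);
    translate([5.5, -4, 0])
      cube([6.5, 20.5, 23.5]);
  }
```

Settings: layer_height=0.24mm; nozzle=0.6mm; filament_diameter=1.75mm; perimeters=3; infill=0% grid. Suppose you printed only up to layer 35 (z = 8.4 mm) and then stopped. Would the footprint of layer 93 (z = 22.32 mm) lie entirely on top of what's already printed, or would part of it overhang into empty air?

Compare the two slices. At z = 8.4: the cube (footprint 10×29) is included at this height (area 290.00 mm²); the cube at (4.5, 3.5) is present — its section is the full 14×15 rectangle (area 210.00 mm²); the cube at (5.5, -4) is present — its section is the full 6.5×20.5 rectangle (area 133.25 mm²); Merging all regions: the regions partially overlap — summed areas 633.25 mm² minus the doubly-counted overlap 182.75 mm² gives 450.50 mm² — area = 450.50 mm²; (whole slice rotated 80° about Z — lengths, areas and connectivity unchanged). At z = 22.32: the cube does not reach this height (z outside [0, 12]); the cube at (4.5, 3.5) does not reach this height (z outside [0, 11]); the cube at (5.5, -4) (footprint 6.5×20.5) is included at this height (area 133.25 mm²); Merging all regions: only the 6.5×20.5 cube at (5.5, -4) is present, so the union is just that shape — area = 133.25 mm²; (rotated 80° about Z; rotation is an isometry so areas/perimeters/island counts are preserved). Checking containment: the cross-section at z = 22.32 is a subset of the cross-section at z = 8.4.

entirely on top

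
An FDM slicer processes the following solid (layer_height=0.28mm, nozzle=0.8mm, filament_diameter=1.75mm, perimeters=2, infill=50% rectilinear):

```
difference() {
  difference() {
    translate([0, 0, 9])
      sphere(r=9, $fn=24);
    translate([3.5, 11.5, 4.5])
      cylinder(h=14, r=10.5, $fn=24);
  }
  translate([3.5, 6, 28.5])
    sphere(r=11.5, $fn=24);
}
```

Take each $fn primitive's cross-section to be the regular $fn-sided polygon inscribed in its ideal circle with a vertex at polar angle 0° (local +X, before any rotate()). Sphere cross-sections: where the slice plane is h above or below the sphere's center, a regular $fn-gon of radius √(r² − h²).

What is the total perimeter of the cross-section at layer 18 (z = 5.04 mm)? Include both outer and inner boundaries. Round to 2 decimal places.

At z = 5.04 mm: the sphere: section is a regular 24-gon, circumradius = √(r²−h²) = √(9²−3.96²) = 8.082 (perimeter = 2·24·8.082·sin(180°/24) = 50.64 mm); the r=10.5 cylinder at (3.5, 11.5) contributes a regular 24-gon of circumradius 10.5 (perimeter = 2·24·10.500·sin(180°/24) = 65.79 mm); Taking the first minus the rest: starting from the r=9 sphere, the r=10.5 cylinder at (3.5, 11.5) partially overlaps it — only the 61.95 mm² overlap (of its 342.42 mm²) is removed, clipping the outline — boundary = 49.19 mm; the sphere at (3.5, 6) is not intersected at this z (|z−center|=23.460 > r=11.5); Taking the first minus the rest: none of the subtracted shapes is present at this height, so the result so far is unchanged — boundary = 49.19 mm. Overall, the cross-section is a single solid region. Total boundary length (outer) = 49.19 mm.

49.19 mm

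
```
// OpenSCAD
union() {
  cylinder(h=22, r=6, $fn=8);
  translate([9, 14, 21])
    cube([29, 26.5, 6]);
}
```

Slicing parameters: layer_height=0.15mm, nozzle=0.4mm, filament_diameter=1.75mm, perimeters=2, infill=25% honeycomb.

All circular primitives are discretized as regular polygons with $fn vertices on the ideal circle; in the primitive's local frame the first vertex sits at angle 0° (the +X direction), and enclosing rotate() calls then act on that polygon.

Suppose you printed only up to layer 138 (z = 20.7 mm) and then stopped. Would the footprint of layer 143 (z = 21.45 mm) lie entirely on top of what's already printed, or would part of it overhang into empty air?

part overhangs

Compare the two slices. At z = 20.7: the cylinder: section is a regular 8-gon, circumradius r=6 (area = (8/2)·6.000²·sin(360°/8) = 101.82 mm²); the cube at (9, 14) does not reach this height (z outside [21, 27]); Combining (union): only the r=6 cylinder is present, so the union is just that shape — area = 101.82 mm². At z = 21.45: the cylinder: section is a regular 8-gon, circumradius r=6 (area = (8/2)·6.000²·sin(360°/8) = 101.82 mm²); the 29×26.5 cube at (9, 14) contributes its full rectangle (area 768.50 mm²); Combining (union): the 2 present regions are separate (no shared area or edge), so areas and boundary lengths simply add and each stays a separate island — area = 870.32 mm². Checking containment: at z = 21.45 the cross-section extends beyond the z = 20.7 cross-section by about 768.50 mm².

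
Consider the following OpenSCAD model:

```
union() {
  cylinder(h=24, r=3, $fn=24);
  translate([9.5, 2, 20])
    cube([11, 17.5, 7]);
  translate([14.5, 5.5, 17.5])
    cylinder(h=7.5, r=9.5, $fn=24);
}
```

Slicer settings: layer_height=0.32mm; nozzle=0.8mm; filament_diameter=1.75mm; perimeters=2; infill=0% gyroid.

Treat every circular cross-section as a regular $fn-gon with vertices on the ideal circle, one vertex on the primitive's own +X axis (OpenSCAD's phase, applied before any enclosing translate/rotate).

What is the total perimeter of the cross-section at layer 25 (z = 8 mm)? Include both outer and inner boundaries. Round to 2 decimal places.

At z = 8 mm: the cylinder: section is a regular 24-gon, circumradius r=3 (perimeter = 2·24·3.000·sin(180°/24) = 18.80 mm); the cube at (9.5, 2) does not reach this height (z outside [20, 27]); the cylinder at (14.5, 5.5) does not reach this height (z outside [17.5, 25]); Combining (union): only the r=3 cylinder is present, so the union is just that shape — boundary = 18.80 mm. Overall, the cross-section is a single solid region. Total boundary length (outer) = 18.80 mm.

18.80 mm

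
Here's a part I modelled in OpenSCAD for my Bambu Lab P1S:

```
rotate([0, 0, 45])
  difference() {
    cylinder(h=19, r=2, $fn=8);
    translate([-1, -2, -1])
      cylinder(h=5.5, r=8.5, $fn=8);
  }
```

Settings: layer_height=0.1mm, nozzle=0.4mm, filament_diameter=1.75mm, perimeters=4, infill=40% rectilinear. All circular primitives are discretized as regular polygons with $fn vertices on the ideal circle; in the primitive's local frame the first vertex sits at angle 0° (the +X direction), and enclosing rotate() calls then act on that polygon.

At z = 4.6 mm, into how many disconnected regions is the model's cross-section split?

At z = 4.6 mm: the r=2 cylinder gives a regular 8-gon of circumradius 2 (constant along its height); the cylinder at (-1, -2) is absent (z outside [-1, 4.5]); Subtracting the remaining from the first: none of the subtracted shapes is present at this height, so the r=2 cylinder is unchanged — 1 connected region; (whole slice rotated 45° about Z — lengths, areas and connectivity unchanged). The result has 1 disconnected region.

1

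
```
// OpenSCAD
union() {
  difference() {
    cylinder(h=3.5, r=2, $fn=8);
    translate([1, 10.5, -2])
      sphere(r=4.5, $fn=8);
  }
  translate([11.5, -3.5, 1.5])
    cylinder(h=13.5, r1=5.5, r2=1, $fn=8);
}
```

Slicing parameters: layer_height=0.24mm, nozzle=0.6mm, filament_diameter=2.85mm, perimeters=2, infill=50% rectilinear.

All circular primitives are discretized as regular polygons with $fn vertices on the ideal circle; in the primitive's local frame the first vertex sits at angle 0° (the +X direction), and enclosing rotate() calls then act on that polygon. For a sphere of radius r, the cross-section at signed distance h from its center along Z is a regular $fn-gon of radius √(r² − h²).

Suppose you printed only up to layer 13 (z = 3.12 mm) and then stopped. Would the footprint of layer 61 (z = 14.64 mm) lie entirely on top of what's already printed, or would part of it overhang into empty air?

Compare the two slices. At z = 3.12: the r=2 cylinder contributes a regular 8-gon of circumradius 2 (area = (8/2)·2.000²·sin(360°/8) = 11.31 mm²); the sphere at (1, 10.5) is not intersected at this z (|z−center|=5.120 > r=4.5); Subtracting the remaining from the first: none of the subtracted shapes is present at this height, so the r=2 cylinder is unchanged — area = 11.31 mm²; the cone at (11.5, -3.5) contributes a regular 8-gon of circumradius 4.960 (interpolated between r1=5.5 and r2=1 at t=0.120) (area = (8/2)·4.960²·sin(360°/8) = 69.58 mm²); Merging all regions: the 2 present regions are separate (no shared area or edge), so areas and boundary lengths simply add and each stays a separate island — area = 80.90 mm². At z = 14.64: the cylinder does not reach this height (z outside [0, 3.5]); the sphere at (1, 10.5) is absent (|z−center|=16.640 > r=4.5); Taking the first minus the rest: the first operand is absent here, so nothing remains; the cone at (11.5, -3.5) (r1=5.5→r2=1) has section circumradius 1.120 here — a regular 8-gon (area = (8/2)·1.120²·sin(360°/8) = 3.55 mm²); Merging all regions: only the cone at (11.5, -3.5) is present, so the union is just that shape — area = 3.55 mm². Checking containment: the cross-section at z = 14.64 is a subset of the cross-section at z = 3.12.

entirely on top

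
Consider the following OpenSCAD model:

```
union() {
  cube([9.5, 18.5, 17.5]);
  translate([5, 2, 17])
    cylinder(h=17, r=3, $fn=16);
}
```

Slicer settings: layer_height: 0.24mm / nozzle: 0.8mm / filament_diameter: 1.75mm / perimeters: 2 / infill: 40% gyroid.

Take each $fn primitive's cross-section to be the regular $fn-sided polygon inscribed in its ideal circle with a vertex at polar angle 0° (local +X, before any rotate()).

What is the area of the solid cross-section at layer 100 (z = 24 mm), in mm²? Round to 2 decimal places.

27.55 mm²

At z = 24 mm: the cube is not intersected at this z (z outside [0, 17.5]); the cylinder at (5, 2): section is a regular 16-gon, circumradius r=3 (area = (16/2)·3.000²·sin(360°/16) = 27.55 mm²); Merging all regions: only the r=3 cylinder at (5, 2) is present, so the union is just that shape — area = 27.55 mm². Overall, the cross-section is a single solid region. Net area = 27.55 mm².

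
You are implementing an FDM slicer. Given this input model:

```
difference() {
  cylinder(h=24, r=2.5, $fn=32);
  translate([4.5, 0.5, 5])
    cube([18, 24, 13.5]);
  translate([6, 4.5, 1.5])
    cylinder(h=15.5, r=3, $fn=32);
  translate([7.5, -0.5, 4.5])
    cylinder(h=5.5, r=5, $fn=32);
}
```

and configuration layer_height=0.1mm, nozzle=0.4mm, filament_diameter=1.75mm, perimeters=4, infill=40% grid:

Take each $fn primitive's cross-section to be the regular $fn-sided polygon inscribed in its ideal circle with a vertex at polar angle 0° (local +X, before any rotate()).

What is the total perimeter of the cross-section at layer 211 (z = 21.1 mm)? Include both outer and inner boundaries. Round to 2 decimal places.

15.68 mm

At z = 21.1 mm: the cylinder: section is a regular 32-gon, circumradius r=2.5 (perimeter = 2·32·2.500·sin(180°/32) = 15.68 mm); the cube at (4.5, 0.5) is absent (z outside [5, 18.5]); the cylinder at (6, 4.5) is absent (z outside [1.5, 17]); the cylinder at (7.5, -0.5) does not reach this height (z outside [4.5, 10]); Taking the first minus the rest: none of the subtracted shapes is present at this height, so the r=2.5 cylinder is unchanged — boundary = 15.68 mm. Overall, the cross-section is a single solid region. Total boundary length (outer) = 15.68 mm.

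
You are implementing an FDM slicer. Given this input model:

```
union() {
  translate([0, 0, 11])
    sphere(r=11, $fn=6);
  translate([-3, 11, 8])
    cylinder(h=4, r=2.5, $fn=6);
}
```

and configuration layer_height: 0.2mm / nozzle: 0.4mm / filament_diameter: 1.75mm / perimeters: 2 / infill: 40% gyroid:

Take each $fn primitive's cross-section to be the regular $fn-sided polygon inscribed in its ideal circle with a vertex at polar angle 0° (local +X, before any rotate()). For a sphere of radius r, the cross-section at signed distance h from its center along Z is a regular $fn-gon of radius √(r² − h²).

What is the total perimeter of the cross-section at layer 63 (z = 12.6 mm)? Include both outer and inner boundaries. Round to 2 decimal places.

At z = 12.6 mm: the r=11 sphere slices to a regular 6-gon of circumradius 10.883 (√(r²−h²) with h=1.6 from center) (perimeter = 2·6·10.883·sin(180°/6) = 65.30 mm); the cylinder at (-3, 11) is not intersected at this z (z outside [8, 12]); Combining (union): only the r=11 sphere is present, so the union is just that shape — boundary = 65.30 mm. Overall, the cross-section is a single solid region. Total boundary length (outer) = 65.30 mm.

65.30 mm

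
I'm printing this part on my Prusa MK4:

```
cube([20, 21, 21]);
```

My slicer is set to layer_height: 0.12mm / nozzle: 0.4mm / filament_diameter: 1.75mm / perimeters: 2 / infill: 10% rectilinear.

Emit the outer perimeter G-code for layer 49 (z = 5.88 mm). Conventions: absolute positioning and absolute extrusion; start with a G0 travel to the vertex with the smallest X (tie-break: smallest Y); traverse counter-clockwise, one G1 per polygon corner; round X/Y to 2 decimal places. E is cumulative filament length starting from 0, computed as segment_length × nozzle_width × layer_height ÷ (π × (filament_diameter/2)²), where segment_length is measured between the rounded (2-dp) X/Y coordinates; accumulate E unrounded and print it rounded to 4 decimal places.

G0 X0.00 Y0.00 Z5.88
G1 X20.00 Y0.00 E0.3991
G1 X20.00 Y21.00 E0.8182
G1 X0.00 Y21.00 E1.2173
G1 X0.00 Y0.00 E1.6364

At z = 5.88 mm: the cube is present — its section is the full 20×21 rectangle. The outline is a single polygon with 4 vertices. Extrusion per mm of travel: 0.4 × 0.12 / (π × 0.875²) = 0.019956. Accumulating E over each segment gives final E = 1.6364.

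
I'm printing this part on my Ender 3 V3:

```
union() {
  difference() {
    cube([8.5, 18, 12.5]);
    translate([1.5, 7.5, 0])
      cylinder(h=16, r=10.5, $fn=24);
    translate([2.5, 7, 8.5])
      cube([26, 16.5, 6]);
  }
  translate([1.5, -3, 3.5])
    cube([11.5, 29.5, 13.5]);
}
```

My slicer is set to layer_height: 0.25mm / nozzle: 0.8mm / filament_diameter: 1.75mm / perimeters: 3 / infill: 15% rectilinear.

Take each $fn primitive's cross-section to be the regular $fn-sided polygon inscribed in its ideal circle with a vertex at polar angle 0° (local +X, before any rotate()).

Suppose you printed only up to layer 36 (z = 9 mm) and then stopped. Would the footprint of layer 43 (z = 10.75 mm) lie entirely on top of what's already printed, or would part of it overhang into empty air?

Compare the two slices. At z = 9: the cube (footprint 8.5×18) is included at this height (area 153.00 mm²); the r=10.5 cylinder at (1.5, 7.5) gives a regular 24-gon of circumradius 10.5 (constant along its height) (area = (24/2)·10.500²·sin(360°/24) = 342.42 mm²); the cube at (2.5, 7) is present — its section is the full 26×16.5 rectangle (area 429.00 mm²); Subtracting the remaining from the first: starting from the 8.5×18 cube (153.00 mm²), the r=10.5 cylinder at (1.5, 7.5) partially overlaps it — only the 146.49 mm² overlap (of its 342.42 mm²) is removed, clipping the outline; the 26×16.5 cube at (2.5, 7) partially overlaps it — only the 6.29 mm² overlap (of its 429.00 mm²) is removed, clipping the outline — area = 0.21 mm²; the cube at (1.5, -3) is present — its section is the full 11.5×29.5 rectangle (area 339.25 mm²); Merging all regions: the regions partially overlap — summed areas 339.46 mm² minus the doubly-counted overlap 0.07 mm² gives 339.40 mm² — area = 339.40 mm². At z = 10.75: the 8.5×18 cube contributes its full rectangle (area 153.00 mm²); the r=10.5 cylinder at (1.5, 7.5) contributes a regular 24-gon of circumradius 10.5 (area = (24/2)·10.500²·sin(360°/24) = 342.42 mm²); the cube at (2.5, 7) is present — its section is the full 26×16.5 rectangle (area 429.00 mm²); After the difference (first − rest): starting from the 8.5×18 cube (153.00 mm²), the r=10.5 cylinder at (1.5, 7.5) partially overlaps it — only the 146.49 mm² overlap (of its 342.42 mm²) is removed, clipping the outline; the 26×16.5 cube at (2.5, 7) partially overlaps it — only the 6.29 mm² overlap (of its 429.00 mm²) is removed, clipping the outline — area = 0.21 mm²; the cube at (1.5, -3) is present — its section is the full 11.5×29.5 rectangle (area 339.25 mm²); Merging all regions: the regions partially overlap — summed areas 339.46 mm² minus the doubly-counted overlap 0.07 mm² gives 339.40 mm² — area = 339.40 mm². Checking containment: the cross-section at z = 10.75 is a subset of the cross-section at z = 9.

entirely on top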